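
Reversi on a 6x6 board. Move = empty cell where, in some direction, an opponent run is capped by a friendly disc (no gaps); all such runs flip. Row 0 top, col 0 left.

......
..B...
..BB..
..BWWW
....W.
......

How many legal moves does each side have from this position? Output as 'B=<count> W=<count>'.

-- B to move --
(2,4): no bracket -> illegal
(2,5): no bracket -> illegal
(4,2): no bracket -> illegal
(4,3): flips 1 -> legal
(4,5): flips 1 -> legal
(5,3): no bracket -> illegal
(5,4): no bracket -> illegal
(5,5): flips 2 -> legal
B mobility = 3
-- W to move --
(0,1): flips 2 -> legal
(0,2): no bracket -> illegal
(0,3): no bracket -> illegal
(1,1): flips 1 -> legal
(1,3): flips 1 -> legal
(1,4): no bracket -> illegal
(2,1): no bracket -> illegal
(2,4): no bracket -> illegal
(3,1): flips 1 -> legal
(4,1): no bracket -> illegal
(4,2): no bracket -> illegal
(4,3): no bracket -> illegal
W mobility = 4

Answer: B=3 W=4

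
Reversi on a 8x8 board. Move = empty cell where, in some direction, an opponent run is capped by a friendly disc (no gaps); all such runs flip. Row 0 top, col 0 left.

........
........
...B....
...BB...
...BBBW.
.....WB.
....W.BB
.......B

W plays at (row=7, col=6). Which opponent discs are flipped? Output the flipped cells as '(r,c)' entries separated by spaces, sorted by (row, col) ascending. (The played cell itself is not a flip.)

Dir NW: first cell '.' (not opp) -> no flip
Dir N: opp run (6,6) (5,6) capped by W -> flip
Dir NE: opp run (6,7), next=edge -> no flip
Dir W: first cell '.' (not opp) -> no flip
Dir E: opp run (7,7), next=edge -> no flip
Dir SW: edge -> no flip
Dir S: edge -> no flip
Dir SE: edge -> no flip

Answer: (5,6) (6,6)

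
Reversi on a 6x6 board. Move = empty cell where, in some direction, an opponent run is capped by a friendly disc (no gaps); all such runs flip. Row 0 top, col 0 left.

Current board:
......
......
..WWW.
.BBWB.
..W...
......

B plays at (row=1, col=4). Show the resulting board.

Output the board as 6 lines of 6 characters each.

Place B at (1,4); scan 8 dirs for brackets.
Dir NW: first cell '.' (not opp) -> no flip
Dir N: first cell '.' (not opp) -> no flip
Dir NE: first cell '.' (not opp) -> no flip
Dir W: first cell '.' (not opp) -> no flip
Dir E: first cell '.' (not opp) -> no flip
Dir SW: opp run (2,3) capped by B -> flip
Dir S: opp run (2,4) capped by B -> flip
Dir SE: first cell '.' (not opp) -> no flip
All flips: (2,3) (2,4)

Answer: ......
....B.
..WBB.
.BBWB.
..W...
......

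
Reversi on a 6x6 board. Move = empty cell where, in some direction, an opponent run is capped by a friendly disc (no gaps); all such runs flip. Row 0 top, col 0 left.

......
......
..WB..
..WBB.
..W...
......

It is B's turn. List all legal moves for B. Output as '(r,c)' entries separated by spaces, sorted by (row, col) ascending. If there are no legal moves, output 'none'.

Answer: (1,1) (2,1) (3,1) (4,1) (5,1)

Derivation:
(1,1): flips 1 -> legal
(1,2): no bracket -> illegal
(1,3): no bracket -> illegal
(2,1): flips 1 -> legal
(3,1): flips 1 -> legal
(4,1): flips 1 -> legal
(4,3): no bracket -> illegal
(5,1): flips 1 -> legal
(5,2): no bracket -> illegal
(5,3): no bracket -> illegal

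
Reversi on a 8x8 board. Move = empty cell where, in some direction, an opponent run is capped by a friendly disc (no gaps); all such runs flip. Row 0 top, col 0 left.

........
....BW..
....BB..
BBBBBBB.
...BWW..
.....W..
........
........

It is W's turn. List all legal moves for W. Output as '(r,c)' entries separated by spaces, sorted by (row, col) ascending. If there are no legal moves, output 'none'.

(0,3): no bracket -> illegal
(0,4): flips 3 -> legal
(0,5): no bracket -> illegal
(1,3): flips 1 -> legal
(1,6): no bracket -> illegal
(2,0): no bracket -> illegal
(2,1): no bracket -> illegal
(2,2): flips 1 -> legal
(2,3): flips 1 -> legal
(2,6): flips 1 -> legal
(2,7): flips 1 -> legal
(3,7): no bracket -> illegal
(4,0): no bracket -> illegal
(4,1): no bracket -> illegal
(4,2): flips 3 -> legal
(4,6): no bracket -> illegal
(4,7): no bracket -> illegal
(5,2): no bracket -> illegal
(5,3): no bracket -> illegal
(5,4): no bracket -> illegal

Answer: (0,4) (1,3) (2,2) (2,3) (2,6) (2,7) (4,2)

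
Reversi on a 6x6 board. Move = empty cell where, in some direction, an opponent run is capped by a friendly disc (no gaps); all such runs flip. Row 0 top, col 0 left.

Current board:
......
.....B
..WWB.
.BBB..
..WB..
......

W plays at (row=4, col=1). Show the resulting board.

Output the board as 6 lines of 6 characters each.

Place W at (4,1); scan 8 dirs for brackets.
Dir NW: first cell '.' (not opp) -> no flip
Dir N: opp run (3,1), next='.' -> no flip
Dir NE: opp run (3,2) capped by W -> flip
Dir W: first cell '.' (not opp) -> no flip
Dir E: first cell 'W' (not opp) -> no flip
Dir SW: first cell '.' (not opp) -> no flip
Dir S: first cell '.' (not opp) -> no flip
Dir SE: first cell '.' (not opp) -> no flip
All flips: (3,2)

Answer: ......
.....B
..WWB.
.BWB..
.WWB..
......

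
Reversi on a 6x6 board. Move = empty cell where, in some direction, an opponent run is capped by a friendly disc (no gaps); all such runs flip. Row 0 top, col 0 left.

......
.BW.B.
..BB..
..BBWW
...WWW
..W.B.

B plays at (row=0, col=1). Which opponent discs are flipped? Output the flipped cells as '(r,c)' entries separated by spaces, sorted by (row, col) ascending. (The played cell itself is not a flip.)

Answer: (1,2)

Derivation:
Dir NW: edge -> no flip
Dir N: edge -> no flip
Dir NE: edge -> no flip
Dir W: first cell '.' (not opp) -> no flip
Dir E: first cell '.' (not opp) -> no flip
Dir SW: first cell '.' (not opp) -> no flip
Dir S: first cell 'B' (not opp) -> no flip
Dir SE: opp run (1,2) capped by B -> flip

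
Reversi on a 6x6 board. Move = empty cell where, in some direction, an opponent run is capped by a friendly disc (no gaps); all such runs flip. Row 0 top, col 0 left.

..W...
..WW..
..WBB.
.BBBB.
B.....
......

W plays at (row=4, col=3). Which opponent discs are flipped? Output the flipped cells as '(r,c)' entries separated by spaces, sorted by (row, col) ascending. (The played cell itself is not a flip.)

Dir NW: opp run (3,2), next='.' -> no flip
Dir N: opp run (3,3) (2,3) capped by W -> flip
Dir NE: opp run (3,4), next='.' -> no flip
Dir W: first cell '.' (not opp) -> no flip
Dir E: first cell '.' (not opp) -> no flip
Dir SW: first cell '.' (not opp) -> no flip
Dir S: first cell '.' (not opp) -> no flip
Dir SE: first cell '.' (not opp) -> no flip

Answer: (2,3) (3,3)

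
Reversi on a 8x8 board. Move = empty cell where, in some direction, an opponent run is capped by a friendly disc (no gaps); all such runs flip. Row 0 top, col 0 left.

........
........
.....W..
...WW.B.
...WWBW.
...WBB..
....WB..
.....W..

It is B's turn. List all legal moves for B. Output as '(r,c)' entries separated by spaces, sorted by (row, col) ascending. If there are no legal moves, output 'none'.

Answer: (1,4) (2,2) (2,3) (2,4) (3,2) (3,7) (4,2) (4,7) (5,2) (5,6) (6,3) (7,3) (7,4)

Derivation:
(1,4): flips 1 -> legal
(1,5): no bracket -> illegal
(1,6): no bracket -> illegal
(2,2): flips 2 -> legal
(2,3): flips 1 -> legal
(2,4): flips 2 -> legal
(2,6): no bracket -> illegal
(3,2): flips 1 -> legal
(3,5): no bracket -> illegal
(3,7): flips 1 -> legal
(4,2): flips 2 -> legal
(4,7): flips 1 -> legal
(5,2): flips 1 -> legal
(5,6): flips 1 -> legal
(5,7): no bracket -> illegal
(6,2): no bracket -> illegal
(6,3): flips 1 -> legal
(6,6): no bracket -> illegal
(7,3): flips 1 -> legal
(7,4): flips 1 -> legal
(7,6): no bracket -> illegal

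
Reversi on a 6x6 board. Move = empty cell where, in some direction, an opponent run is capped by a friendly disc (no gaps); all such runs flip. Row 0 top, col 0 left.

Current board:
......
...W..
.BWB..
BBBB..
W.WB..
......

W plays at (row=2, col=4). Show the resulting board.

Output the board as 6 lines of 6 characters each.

Place W at (2,4); scan 8 dirs for brackets.
Dir NW: first cell 'W' (not opp) -> no flip
Dir N: first cell '.' (not opp) -> no flip
Dir NE: first cell '.' (not opp) -> no flip
Dir W: opp run (2,3) capped by W -> flip
Dir E: first cell '.' (not opp) -> no flip
Dir SW: opp run (3,3) capped by W -> flip
Dir S: first cell '.' (not opp) -> no flip
Dir SE: first cell '.' (not opp) -> no flip
All flips: (2,3) (3,3)

Answer: ......
...W..
.BWWW.
BBBW..
W.WB..
......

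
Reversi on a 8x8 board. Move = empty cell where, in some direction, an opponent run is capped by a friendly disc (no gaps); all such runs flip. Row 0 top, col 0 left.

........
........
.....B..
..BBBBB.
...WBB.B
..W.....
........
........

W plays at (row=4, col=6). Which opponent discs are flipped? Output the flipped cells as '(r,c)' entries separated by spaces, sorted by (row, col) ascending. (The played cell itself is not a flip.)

Answer: (4,4) (4,5)

Derivation:
Dir NW: opp run (3,5), next='.' -> no flip
Dir N: opp run (3,6), next='.' -> no flip
Dir NE: first cell '.' (not opp) -> no flip
Dir W: opp run (4,5) (4,4) capped by W -> flip
Dir E: opp run (4,7), next=edge -> no flip
Dir SW: first cell '.' (not opp) -> no flip
Dir S: first cell '.' (not opp) -> no flip
Dir SE: first cell '.' (not opp) -> no flip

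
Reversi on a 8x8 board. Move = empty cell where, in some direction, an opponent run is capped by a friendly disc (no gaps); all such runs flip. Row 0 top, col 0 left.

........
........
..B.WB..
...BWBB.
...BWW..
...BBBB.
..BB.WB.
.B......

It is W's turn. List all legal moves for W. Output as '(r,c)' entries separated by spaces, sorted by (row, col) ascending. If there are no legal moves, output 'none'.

Answer: (1,1) (1,5) (1,6) (2,6) (2,7) (3,2) (3,7) (4,2) (4,6) (4,7) (5,2) (6,4) (6,7) (7,2) (7,7)

Derivation:
(1,1): flips 2 -> legal
(1,2): no bracket -> illegal
(1,3): no bracket -> illegal
(1,4): no bracket -> illegal
(1,5): flips 2 -> legal
(1,6): flips 1 -> legal
(2,1): no bracket -> illegal
(2,3): no bracket -> illegal
(2,6): flips 2 -> legal
(2,7): flips 1 -> legal
(3,1): no bracket -> illegal
(3,2): flips 3 -> legal
(3,7): flips 2 -> legal
(4,2): flips 2 -> legal
(4,6): flips 1 -> legal
(4,7): flips 1 -> legal
(5,1): no bracket -> illegal
(5,2): flips 1 -> legal
(5,7): no bracket -> illegal
(6,0): no bracket -> illegal
(6,1): no bracket -> illegal
(6,4): flips 1 -> legal
(6,7): flips 2 -> legal
(7,0): no bracket -> illegal
(7,2): flips 2 -> legal
(7,3): no bracket -> illegal
(7,4): no bracket -> illegal
(7,5): no bracket -> illegal
(7,6): no bracket -> illegal
(7,7): flips 2 -> legal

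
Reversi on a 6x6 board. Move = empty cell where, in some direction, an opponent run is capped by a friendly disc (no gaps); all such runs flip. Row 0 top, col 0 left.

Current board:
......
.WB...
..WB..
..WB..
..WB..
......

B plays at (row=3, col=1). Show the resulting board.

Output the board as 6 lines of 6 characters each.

Place B at (3,1); scan 8 dirs for brackets.
Dir NW: first cell '.' (not opp) -> no flip
Dir N: first cell '.' (not opp) -> no flip
Dir NE: opp run (2,2), next='.' -> no flip
Dir W: first cell '.' (not opp) -> no flip
Dir E: opp run (3,2) capped by B -> flip
Dir SW: first cell '.' (not opp) -> no flip
Dir S: first cell '.' (not opp) -> no flip
Dir SE: opp run (4,2), next='.' -> no flip
All flips: (3,2)

Answer: ......
.WB...
..WB..
.BBB..
..WB..
......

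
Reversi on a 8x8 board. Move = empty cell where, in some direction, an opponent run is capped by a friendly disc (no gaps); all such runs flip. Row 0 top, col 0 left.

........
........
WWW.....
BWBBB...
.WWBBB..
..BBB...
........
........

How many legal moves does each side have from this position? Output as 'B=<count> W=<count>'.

-- B to move --
(1,0): flips 2 -> legal
(1,1): flips 1 -> legal
(1,2): flips 2 -> legal
(1,3): no bracket -> illegal
(2,3): no bracket -> illegal
(4,0): flips 2 -> legal
(5,0): flips 1 -> legal
(5,1): flips 1 -> legal
B mobility = 6
-- W to move --
(2,3): flips 1 -> legal
(2,4): flips 1 -> legal
(2,5): no bracket -> illegal
(3,5): flips 3 -> legal
(3,6): no bracket -> illegal
(4,0): flips 1 -> legal
(4,6): flips 3 -> legal
(5,1): no bracket -> illegal
(5,5): flips 2 -> legal
(5,6): no bracket -> illegal
(6,1): no bracket -> illegal
(6,2): flips 1 -> legal
(6,3): flips 1 -> legal
(6,4): flips 1 -> legal
(6,5): flips 3 -> legal
W mobility = 10

Answer: B=6 W=10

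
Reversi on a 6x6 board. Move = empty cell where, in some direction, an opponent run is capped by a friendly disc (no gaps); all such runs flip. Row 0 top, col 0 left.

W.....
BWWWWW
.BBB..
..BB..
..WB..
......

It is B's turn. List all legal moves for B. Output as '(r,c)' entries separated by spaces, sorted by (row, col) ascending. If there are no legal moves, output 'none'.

Answer: (0,1) (0,2) (0,3) (0,4) (0,5) (4,1) (5,1) (5,2)

Derivation:
(0,1): flips 2 -> legal
(0,2): flips 1 -> legal
(0,3): flips 2 -> legal
(0,4): flips 1 -> legal
(0,5): flips 1 -> legal
(2,0): no bracket -> illegal
(2,4): no bracket -> illegal
(2,5): no bracket -> illegal
(3,1): no bracket -> illegal
(4,1): flips 1 -> legal
(5,1): flips 1 -> legal
(5,2): flips 1 -> legal
(5,3): no bracket -> illegal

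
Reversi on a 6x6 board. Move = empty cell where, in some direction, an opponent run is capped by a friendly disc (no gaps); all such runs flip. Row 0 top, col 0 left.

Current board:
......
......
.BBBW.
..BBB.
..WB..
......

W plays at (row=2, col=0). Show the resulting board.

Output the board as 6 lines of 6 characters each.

Place W at (2,0); scan 8 dirs for brackets.
Dir NW: edge -> no flip
Dir N: first cell '.' (not opp) -> no flip
Dir NE: first cell '.' (not opp) -> no flip
Dir W: edge -> no flip
Dir E: opp run (2,1) (2,2) (2,3) capped by W -> flip
Dir SW: edge -> no flip
Dir S: first cell '.' (not opp) -> no flip
Dir SE: first cell '.' (not opp) -> no flip
All flips: (2,1) (2,2) (2,3)

Answer: ......
......
WWWWW.
..BBB.
..WB..
......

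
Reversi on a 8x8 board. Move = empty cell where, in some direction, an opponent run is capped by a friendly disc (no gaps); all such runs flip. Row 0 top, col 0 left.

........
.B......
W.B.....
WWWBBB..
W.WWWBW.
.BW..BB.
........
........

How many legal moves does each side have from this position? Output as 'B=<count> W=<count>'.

Answer: B=9 W=14

Derivation:
-- B to move --
(1,0): no bracket -> illegal
(2,1): no bracket -> illegal
(2,3): no bracket -> illegal
(3,6): flips 1 -> legal
(3,7): flips 1 -> legal
(4,1): flips 3 -> legal
(4,7): flips 1 -> legal
(5,0): no bracket -> illegal
(5,3): flips 3 -> legal
(5,4): flips 1 -> legal
(5,7): flips 1 -> legal
(6,1): flips 2 -> legal
(6,2): flips 3 -> legal
(6,3): no bracket -> illegal
B mobility = 9
-- W to move --
(0,0): flips 3 -> legal
(0,1): no bracket -> illegal
(0,2): flips 1 -> legal
(1,0): no bracket -> illegal
(1,2): flips 1 -> legal
(1,3): flips 1 -> legal
(2,1): no bracket -> illegal
(2,3): flips 1 -> legal
(2,4): flips 3 -> legal
(2,5): flips 1 -> legal
(2,6): flips 1 -> legal
(3,6): flips 3 -> legal
(4,1): no bracket -> illegal
(4,7): no bracket -> illegal
(5,0): flips 1 -> legal
(5,4): no bracket -> illegal
(5,7): no bracket -> illegal
(6,0): flips 1 -> legal
(6,1): no bracket -> illegal
(6,2): flips 1 -> legal
(6,4): flips 1 -> legal
(6,5): no bracket -> illegal
(6,6): flips 2 -> legal
(6,7): no bracket -> illegal
W mobility = 14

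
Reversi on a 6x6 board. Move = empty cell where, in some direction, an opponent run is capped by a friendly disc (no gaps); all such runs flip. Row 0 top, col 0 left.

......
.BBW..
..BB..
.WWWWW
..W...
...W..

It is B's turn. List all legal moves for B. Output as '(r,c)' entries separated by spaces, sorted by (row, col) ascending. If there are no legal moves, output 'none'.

Answer: (0,3) (0,4) (1,4) (4,0) (4,1) (4,3) (4,4) (4,5) (5,2)

Derivation:
(0,2): no bracket -> illegal
(0,3): flips 1 -> legal
(0,4): flips 1 -> legal
(1,4): flips 1 -> legal
(2,0): no bracket -> illegal
(2,1): no bracket -> illegal
(2,4): no bracket -> illegal
(2,5): no bracket -> illegal
(3,0): no bracket -> illegal
(4,0): flips 1 -> legal
(4,1): flips 1 -> legal
(4,3): flips 1 -> legal
(4,4): flips 1 -> legal
(4,5): flips 1 -> legal
(5,1): no bracket -> illegal
(5,2): flips 2 -> legal
(5,4): no bracket -> illegal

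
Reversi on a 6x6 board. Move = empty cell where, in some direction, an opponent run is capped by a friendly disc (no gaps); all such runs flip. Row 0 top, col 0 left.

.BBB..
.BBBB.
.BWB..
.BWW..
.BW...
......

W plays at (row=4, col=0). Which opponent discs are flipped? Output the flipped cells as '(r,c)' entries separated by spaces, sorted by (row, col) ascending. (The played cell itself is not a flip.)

Dir NW: edge -> no flip
Dir N: first cell '.' (not opp) -> no flip
Dir NE: opp run (3,1) capped by W -> flip
Dir W: edge -> no flip
Dir E: opp run (4,1) capped by W -> flip
Dir SW: edge -> no flip
Dir S: first cell '.' (not opp) -> no flip
Dir SE: first cell '.' (not opp) -> no flip

Answer: (3,1) (4,1)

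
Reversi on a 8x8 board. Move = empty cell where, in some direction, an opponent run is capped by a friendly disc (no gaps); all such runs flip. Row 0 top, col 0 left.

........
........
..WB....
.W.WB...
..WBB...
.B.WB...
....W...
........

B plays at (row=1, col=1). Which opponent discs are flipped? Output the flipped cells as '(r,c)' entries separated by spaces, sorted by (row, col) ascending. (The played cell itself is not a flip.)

Answer: (2,2) (3,3)

Derivation:
Dir NW: first cell '.' (not opp) -> no flip
Dir N: first cell '.' (not opp) -> no flip
Dir NE: first cell '.' (not opp) -> no flip
Dir W: first cell '.' (not opp) -> no flip
Dir E: first cell '.' (not opp) -> no flip
Dir SW: first cell '.' (not opp) -> no flip
Dir S: first cell '.' (not opp) -> no flip
Dir SE: opp run (2,2) (3,3) capped by B -> flip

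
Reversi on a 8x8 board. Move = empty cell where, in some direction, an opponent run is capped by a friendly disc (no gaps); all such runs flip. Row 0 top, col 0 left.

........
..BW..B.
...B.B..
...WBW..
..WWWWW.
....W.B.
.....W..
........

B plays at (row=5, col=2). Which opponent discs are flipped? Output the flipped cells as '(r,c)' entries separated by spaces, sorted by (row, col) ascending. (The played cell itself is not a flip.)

Answer: (4,3)

Derivation:
Dir NW: first cell '.' (not opp) -> no flip
Dir N: opp run (4,2), next='.' -> no flip
Dir NE: opp run (4,3) capped by B -> flip
Dir W: first cell '.' (not opp) -> no flip
Dir E: first cell '.' (not opp) -> no flip
Dir SW: first cell '.' (not opp) -> no flip
Dir S: first cell '.' (not opp) -> no flip
Dir SE: first cell '.' (not opp) -> no flip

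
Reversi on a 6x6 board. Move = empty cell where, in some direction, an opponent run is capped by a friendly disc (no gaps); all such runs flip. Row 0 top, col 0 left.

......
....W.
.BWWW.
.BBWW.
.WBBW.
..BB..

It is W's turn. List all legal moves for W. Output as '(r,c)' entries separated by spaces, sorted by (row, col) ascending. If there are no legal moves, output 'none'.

(1,0): no bracket -> illegal
(1,1): flips 2 -> legal
(1,2): no bracket -> illegal
(2,0): flips 1 -> legal
(3,0): flips 2 -> legal
(4,0): flips 1 -> legal
(5,1): flips 1 -> legal
(5,4): no bracket -> illegal

Answer: (1,1) (2,0) (3,0) (4,0) (5,1)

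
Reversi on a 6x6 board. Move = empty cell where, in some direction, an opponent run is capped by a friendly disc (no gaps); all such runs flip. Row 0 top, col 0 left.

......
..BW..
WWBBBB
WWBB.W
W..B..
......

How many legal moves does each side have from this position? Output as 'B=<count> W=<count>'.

Answer: B=6 W=6

Derivation:
-- B to move --
(0,2): flips 1 -> legal
(0,3): flips 1 -> legal
(0,4): flips 1 -> legal
(1,0): flips 1 -> legal
(1,1): no bracket -> illegal
(1,4): flips 1 -> legal
(3,4): no bracket -> illegal
(4,1): no bracket -> illegal
(4,2): no bracket -> illegal
(4,4): no bracket -> illegal
(4,5): flips 1 -> legal
(5,0): no bracket -> illegal
(5,1): no bracket -> illegal
B mobility = 6
-- W to move --
(0,1): no bracket -> illegal
(0,2): no bracket -> illegal
(0,3): flips 1 -> legal
(1,1): flips 1 -> legal
(1,4): no bracket -> illegal
(1,5): flips 1 -> legal
(3,4): flips 2 -> legal
(4,1): no bracket -> illegal
(4,2): no bracket -> illegal
(4,4): no bracket -> illegal
(5,2): no bracket -> illegal
(5,3): flips 3 -> legal
(5,4): flips 2 -> legal
W mobility = 6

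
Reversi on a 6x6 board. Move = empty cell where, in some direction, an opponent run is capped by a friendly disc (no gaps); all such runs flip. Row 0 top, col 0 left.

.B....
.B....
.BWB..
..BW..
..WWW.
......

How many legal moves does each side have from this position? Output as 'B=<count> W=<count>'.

-- B to move --
(1,2): flips 1 -> legal
(1,3): no bracket -> illegal
(2,4): no bracket -> illegal
(3,1): no bracket -> illegal
(3,4): flips 1 -> legal
(3,5): no bracket -> illegal
(4,1): no bracket -> illegal
(4,5): no bracket -> illegal
(5,1): no bracket -> illegal
(5,2): flips 1 -> legal
(5,3): flips 2 -> legal
(5,4): flips 1 -> legal
(5,5): flips 3 -> legal
B mobility = 6
-- W to move --
(0,0): flips 1 -> legal
(0,2): no bracket -> illegal
(1,0): flips 2 -> legal
(1,2): no bracket -> illegal
(1,3): flips 1 -> legal
(1,4): no bracket -> illegal
(2,0): flips 1 -> legal
(2,4): flips 1 -> legal
(3,0): no bracket -> illegal
(3,1): flips 1 -> legal
(3,4): no bracket -> illegal
(4,1): no bracket -> illegal
W mobility = 6

Answer: B=6 W=6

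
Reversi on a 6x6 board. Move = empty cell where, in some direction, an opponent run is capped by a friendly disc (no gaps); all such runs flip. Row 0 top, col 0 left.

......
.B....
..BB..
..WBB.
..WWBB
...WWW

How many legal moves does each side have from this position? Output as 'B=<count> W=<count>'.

Answer: B=4 W=7

Derivation:
-- B to move --
(2,1): no bracket -> illegal
(3,1): flips 1 -> legal
(4,1): flips 3 -> legal
(5,1): flips 1 -> legal
(5,2): flips 3 -> legal
B mobility = 4
-- W to move --
(0,0): flips 4 -> legal
(0,1): no bracket -> illegal
(0,2): no bracket -> illegal
(1,0): no bracket -> illegal
(1,2): flips 1 -> legal
(1,3): flips 2 -> legal
(1,4): flips 1 -> legal
(2,0): no bracket -> illegal
(2,1): no bracket -> illegal
(2,4): flips 3 -> legal
(2,5): flips 1 -> legal
(3,1): no bracket -> illegal
(3,5): flips 4 -> legal
W mobility = 7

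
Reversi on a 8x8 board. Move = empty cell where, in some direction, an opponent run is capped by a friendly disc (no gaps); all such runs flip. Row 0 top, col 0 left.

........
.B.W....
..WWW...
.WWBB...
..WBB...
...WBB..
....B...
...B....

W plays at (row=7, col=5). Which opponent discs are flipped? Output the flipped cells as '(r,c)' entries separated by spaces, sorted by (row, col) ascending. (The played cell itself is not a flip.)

Answer: (6,4)

Derivation:
Dir NW: opp run (6,4) capped by W -> flip
Dir N: first cell '.' (not opp) -> no flip
Dir NE: first cell '.' (not opp) -> no flip
Dir W: first cell '.' (not opp) -> no flip
Dir E: first cell '.' (not opp) -> no flip
Dir SW: edge -> no flip
Dir S: edge -> no flip
Dir SE: edge -> no flip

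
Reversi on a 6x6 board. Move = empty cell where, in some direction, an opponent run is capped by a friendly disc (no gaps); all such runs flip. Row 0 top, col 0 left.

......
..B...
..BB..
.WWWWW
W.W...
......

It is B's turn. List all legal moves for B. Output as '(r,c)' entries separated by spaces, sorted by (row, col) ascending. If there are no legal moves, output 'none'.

(2,0): no bracket -> illegal
(2,1): no bracket -> illegal
(2,4): no bracket -> illegal
(2,5): no bracket -> illegal
(3,0): no bracket -> illegal
(4,1): flips 1 -> legal
(4,3): flips 1 -> legal
(4,4): flips 1 -> legal
(4,5): flips 1 -> legal
(5,0): no bracket -> illegal
(5,1): no bracket -> illegal
(5,2): flips 2 -> legal
(5,3): no bracket -> illegal

Answer: (4,1) (4,3) (4,4) (4,5) (5,2)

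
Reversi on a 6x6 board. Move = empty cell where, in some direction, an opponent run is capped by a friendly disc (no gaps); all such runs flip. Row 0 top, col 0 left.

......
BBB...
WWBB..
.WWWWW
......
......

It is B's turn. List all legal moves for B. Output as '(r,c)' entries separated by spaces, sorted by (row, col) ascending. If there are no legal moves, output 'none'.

Answer: (3,0) (4,0) (4,1) (4,2) (4,3) (4,4) (4,5)

Derivation:
(2,4): no bracket -> illegal
(2,5): no bracket -> illegal
(3,0): flips 2 -> legal
(4,0): flips 1 -> legal
(4,1): flips 3 -> legal
(4,2): flips 1 -> legal
(4,3): flips 3 -> legal
(4,4): flips 1 -> legal
(4,5): flips 1 -> legal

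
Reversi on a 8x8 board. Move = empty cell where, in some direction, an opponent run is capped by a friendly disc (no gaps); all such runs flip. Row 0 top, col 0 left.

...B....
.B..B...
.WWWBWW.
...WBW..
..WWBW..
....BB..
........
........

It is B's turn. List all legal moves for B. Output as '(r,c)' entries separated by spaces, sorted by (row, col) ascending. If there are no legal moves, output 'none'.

Answer: (1,2) (1,5) (1,6) (1,7) (2,0) (2,7) (3,1) (3,2) (3,6) (4,1) (4,6) (5,1) (5,2) (5,6)

Derivation:
(1,0): no bracket -> illegal
(1,2): flips 1 -> legal
(1,3): no bracket -> illegal
(1,5): flips 3 -> legal
(1,6): flips 1 -> legal
(1,7): flips 2 -> legal
(2,0): flips 3 -> legal
(2,7): flips 2 -> legal
(3,0): no bracket -> illegal
(3,1): flips 1 -> legal
(3,2): flips 3 -> legal
(3,6): flips 3 -> legal
(3,7): no bracket -> illegal
(4,1): flips 2 -> legal
(4,6): flips 2 -> legal
(5,1): flips 2 -> legal
(5,2): flips 1 -> legal
(5,3): no bracket -> illegal
(5,6): flips 1 -> legal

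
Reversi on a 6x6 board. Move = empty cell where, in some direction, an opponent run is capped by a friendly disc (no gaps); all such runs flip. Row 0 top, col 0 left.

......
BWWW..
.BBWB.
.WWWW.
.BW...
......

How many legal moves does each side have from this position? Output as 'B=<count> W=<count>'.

-- B to move --
(0,0): flips 1 -> legal
(0,1): flips 1 -> legal
(0,2): flips 2 -> legal
(0,3): flips 1 -> legal
(0,4): flips 1 -> legal
(1,4): flips 5 -> legal
(2,0): no bracket -> illegal
(2,5): no bracket -> illegal
(3,0): no bracket -> illegal
(3,5): no bracket -> illegal
(4,0): flips 1 -> legal
(4,3): flips 2 -> legal
(4,4): flips 2 -> legal
(4,5): no bracket -> illegal
(5,1): flips 2 -> legal
(5,2): flips 2 -> legal
(5,3): no bracket -> illegal
B mobility = 11
-- W to move --
(0,0): no bracket -> illegal
(0,1): no bracket -> illegal
(1,4): flips 1 -> legal
(1,5): flips 1 -> legal
(2,0): flips 2 -> legal
(2,5): flips 1 -> legal
(3,0): flips 1 -> legal
(3,5): flips 1 -> legal
(4,0): flips 1 -> legal
(5,0): flips 1 -> legal
(5,1): flips 1 -> legal
(5,2): no bracket -> illegal
W mobility = 9

Answer: B=11 W=9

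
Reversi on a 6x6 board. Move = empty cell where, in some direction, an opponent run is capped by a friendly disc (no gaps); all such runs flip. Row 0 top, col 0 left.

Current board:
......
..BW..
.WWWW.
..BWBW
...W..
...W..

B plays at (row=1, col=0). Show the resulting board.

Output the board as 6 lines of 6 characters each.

Answer: ......
B.BW..
.BWWW.
..BWBW
...W..
...W..

Derivation:
Place B at (1,0); scan 8 dirs for brackets.
Dir NW: edge -> no flip
Dir N: first cell '.' (not opp) -> no flip
Dir NE: first cell '.' (not opp) -> no flip
Dir W: edge -> no flip
Dir E: first cell '.' (not opp) -> no flip
Dir SW: edge -> no flip
Dir S: first cell '.' (not opp) -> no flip
Dir SE: opp run (2,1) capped by B -> flip
All flips: (2,1)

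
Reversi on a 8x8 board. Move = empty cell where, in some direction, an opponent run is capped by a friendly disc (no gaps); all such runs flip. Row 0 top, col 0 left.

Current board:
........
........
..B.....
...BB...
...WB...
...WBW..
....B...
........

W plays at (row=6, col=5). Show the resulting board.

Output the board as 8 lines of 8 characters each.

Place W at (6,5); scan 8 dirs for brackets.
Dir NW: opp run (5,4) capped by W -> flip
Dir N: first cell 'W' (not opp) -> no flip
Dir NE: first cell '.' (not opp) -> no flip
Dir W: opp run (6,4), next='.' -> no flip
Dir E: first cell '.' (not opp) -> no flip
Dir SW: first cell '.' (not opp) -> no flip
Dir S: first cell '.' (not opp) -> no flip
Dir SE: first cell '.' (not opp) -> no flip
All flips: (5,4)

Answer: ........
........
..B.....
...BB...
...WB...
...WWW..
....BW..
........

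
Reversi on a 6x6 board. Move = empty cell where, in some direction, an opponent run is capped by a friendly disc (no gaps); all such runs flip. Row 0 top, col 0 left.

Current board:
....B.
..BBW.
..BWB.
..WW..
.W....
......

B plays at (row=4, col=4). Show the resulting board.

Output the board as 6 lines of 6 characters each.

Place B at (4,4); scan 8 dirs for brackets.
Dir NW: opp run (3,3) capped by B -> flip
Dir N: first cell '.' (not opp) -> no flip
Dir NE: first cell '.' (not opp) -> no flip
Dir W: first cell '.' (not opp) -> no flip
Dir E: first cell '.' (not opp) -> no flip
Dir SW: first cell '.' (not opp) -> no flip
Dir S: first cell '.' (not opp) -> no flip
Dir SE: first cell '.' (not opp) -> no flip
All flips: (3,3)

Answer: ....B.
..BBW.
..BWB.
..WB..
.W..B.
......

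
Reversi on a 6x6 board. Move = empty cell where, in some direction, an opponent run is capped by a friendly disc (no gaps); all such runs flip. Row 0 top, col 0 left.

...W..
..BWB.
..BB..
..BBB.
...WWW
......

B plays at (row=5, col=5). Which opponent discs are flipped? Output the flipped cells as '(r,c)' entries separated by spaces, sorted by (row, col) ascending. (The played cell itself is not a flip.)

Dir NW: opp run (4,4) capped by B -> flip
Dir N: opp run (4,5), next='.' -> no flip
Dir NE: edge -> no flip
Dir W: first cell '.' (not opp) -> no flip
Dir E: edge -> no flip
Dir SW: edge -> no flip
Dir S: edge -> no flip
Dir SE: edge -> no flip

Answer: (4,4)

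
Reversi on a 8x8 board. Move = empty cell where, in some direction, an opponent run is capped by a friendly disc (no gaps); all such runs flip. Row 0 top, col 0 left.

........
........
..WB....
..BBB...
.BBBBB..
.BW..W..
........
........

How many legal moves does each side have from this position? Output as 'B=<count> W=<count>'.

-- B to move --
(1,1): flips 1 -> legal
(1,2): flips 1 -> legal
(1,3): no bracket -> illegal
(2,1): flips 1 -> legal
(3,1): no bracket -> illegal
(4,6): no bracket -> illegal
(5,3): flips 1 -> legal
(5,4): no bracket -> illegal
(5,6): no bracket -> illegal
(6,1): flips 1 -> legal
(6,2): flips 1 -> legal
(6,3): flips 1 -> legal
(6,4): no bracket -> illegal
(6,5): flips 1 -> legal
(6,6): flips 1 -> legal
B mobility = 9
-- W to move --
(1,2): no bracket -> illegal
(1,3): no bracket -> illegal
(1,4): no bracket -> illegal
(2,1): no bracket -> illegal
(2,4): flips 1 -> legal
(2,5): flips 2 -> legal
(3,0): flips 1 -> legal
(3,1): no bracket -> illegal
(3,5): flips 1 -> legal
(3,6): no bracket -> illegal
(4,0): no bracket -> illegal
(4,6): no bracket -> illegal
(5,0): flips 1 -> legal
(5,3): no bracket -> illegal
(5,4): no bracket -> illegal
(5,6): no bracket -> illegal
(6,0): no bracket -> illegal
(6,1): no bracket -> illegal
(6,2): no bracket -> illegal
W mobility = 5

Answer: B=9 W=5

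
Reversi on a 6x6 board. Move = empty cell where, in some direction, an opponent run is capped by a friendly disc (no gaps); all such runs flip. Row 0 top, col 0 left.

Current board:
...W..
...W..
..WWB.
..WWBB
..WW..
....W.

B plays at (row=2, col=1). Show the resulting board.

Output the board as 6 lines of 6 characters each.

Place B at (2,1); scan 8 dirs for brackets.
Dir NW: first cell '.' (not opp) -> no flip
Dir N: first cell '.' (not opp) -> no flip
Dir NE: first cell '.' (not opp) -> no flip
Dir W: first cell '.' (not opp) -> no flip
Dir E: opp run (2,2) (2,3) capped by B -> flip
Dir SW: first cell '.' (not opp) -> no flip
Dir S: first cell '.' (not opp) -> no flip
Dir SE: opp run (3,2) (4,3) (5,4), next=edge -> no flip
All flips: (2,2) (2,3)

Answer: ...W..
...W..
.BBBB.
..WWBB
..WW..
....W.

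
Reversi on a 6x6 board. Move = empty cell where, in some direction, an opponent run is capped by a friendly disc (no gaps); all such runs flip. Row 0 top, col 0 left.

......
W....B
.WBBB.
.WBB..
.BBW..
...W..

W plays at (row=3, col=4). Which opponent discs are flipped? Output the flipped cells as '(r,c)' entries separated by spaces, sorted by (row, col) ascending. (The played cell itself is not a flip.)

Dir NW: opp run (2,3), next='.' -> no flip
Dir N: opp run (2,4), next='.' -> no flip
Dir NE: first cell '.' (not opp) -> no flip
Dir W: opp run (3,3) (3,2) capped by W -> flip
Dir E: first cell '.' (not opp) -> no flip
Dir SW: first cell 'W' (not opp) -> no flip
Dir S: first cell '.' (not opp) -> no flip
Dir SE: first cell '.' (not opp) -> no flip

Answer: (3,2) (3,3)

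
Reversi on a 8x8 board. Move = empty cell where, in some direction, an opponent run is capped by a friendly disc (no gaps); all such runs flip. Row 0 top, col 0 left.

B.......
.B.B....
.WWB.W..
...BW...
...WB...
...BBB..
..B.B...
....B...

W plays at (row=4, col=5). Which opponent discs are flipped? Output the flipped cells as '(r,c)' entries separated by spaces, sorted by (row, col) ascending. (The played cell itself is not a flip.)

Answer: (4,4)

Derivation:
Dir NW: first cell 'W' (not opp) -> no flip
Dir N: first cell '.' (not opp) -> no flip
Dir NE: first cell '.' (not opp) -> no flip
Dir W: opp run (4,4) capped by W -> flip
Dir E: first cell '.' (not opp) -> no flip
Dir SW: opp run (5,4), next='.' -> no flip
Dir S: opp run (5,5), next='.' -> no flip
Dir SE: first cell '.' (not opp) -> no flip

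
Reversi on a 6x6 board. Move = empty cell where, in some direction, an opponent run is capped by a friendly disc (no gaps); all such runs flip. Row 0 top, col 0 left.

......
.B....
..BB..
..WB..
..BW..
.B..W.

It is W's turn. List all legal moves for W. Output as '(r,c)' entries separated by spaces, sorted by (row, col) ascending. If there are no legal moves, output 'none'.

Answer: (1,2) (1,3) (1,4) (3,4) (4,1) (5,2)

Derivation:
(0,0): no bracket -> illegal
(0,1): no bracket -> illegal
(0,2): no bracket -> illegal
(1,0): no bracket -> illegal
(1,2): flips 1 -> legal
(1,3): flips 2 -> legal
(1,4): flips 1 -> legal
(2,0): no bracket -> illegal
(2,1): no bracket -> illegal
(2,4): no bracket -> illegal
(3,1): no bracket -> illegal
(3,4): flips 1 -> legal
(4,0): no bracket -> illegal
(4,1): flips 1 -> legal
(4,4): no bracket -> illegal
(5,0): no bracket -> illegal
(5,2): flips 1 -> legal
(5,3): no bracket -> illegal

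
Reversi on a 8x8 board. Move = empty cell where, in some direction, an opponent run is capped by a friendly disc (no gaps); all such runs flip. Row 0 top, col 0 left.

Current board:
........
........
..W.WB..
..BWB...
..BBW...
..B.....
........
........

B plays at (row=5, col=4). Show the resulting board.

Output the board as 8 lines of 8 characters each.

Place B at (5,4); scan 8 dirs for brackets.
Dir NW: first cell 'B' (not opp) -> no flip
Dir N: opp run (4,4) capped by B -> flip
Dir NE: first cell '.' (not opp) -> no flip
Dir W: first cell '.' (not opp) -> no flip
Dir E: first cell '.' (not opp) -> no flip
Dir SW: first cell '.' (not opp) -> no flip
Dir S: first cell '.' (not opp) -> no flip
Dir SE: first cell '.' (not opp) -> no flip
All flips: (4,4)

Answer: ........
........
..W.WB..
..BWB...
..BBB...
..B.B...
........
........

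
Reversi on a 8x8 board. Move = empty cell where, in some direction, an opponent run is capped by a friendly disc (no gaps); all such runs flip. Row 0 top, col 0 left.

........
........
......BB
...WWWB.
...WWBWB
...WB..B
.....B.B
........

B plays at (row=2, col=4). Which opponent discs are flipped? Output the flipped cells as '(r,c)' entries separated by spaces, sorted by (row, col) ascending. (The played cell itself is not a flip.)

Answer: (3,4) (3,5) (4,4) (4,6)

Derivation:
Dir NW: first cell '.' (not opp) -> no flip
Dir N: first cell '.' (not opp) -> no flip
Dir NE: first cell '.' (not opp) -> no flip
Dir W: first cell '.' (not opp) -> no flip
Dir E: first cell '.' (not opp) -> no flip
Dir SW: opp run (3,3), next='.' -> no flip
Dir S: opp run (3,4) (4,4) capped by B -> flip
Dir SE: opp run (3,5) (4,6) capped by B -> flip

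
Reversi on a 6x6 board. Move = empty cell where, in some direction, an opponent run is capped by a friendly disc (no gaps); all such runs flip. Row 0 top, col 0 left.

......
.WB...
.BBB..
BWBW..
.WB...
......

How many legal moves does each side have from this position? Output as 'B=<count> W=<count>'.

Answer: B=12 W=5

Derivation:
-- B to move --
(0,0): flips 1 -> legal
(0,1): flips 1 -> legal
(0,2): no bracket -> illegal
(1,0): flips 1 -> legal
(2,0): flips 1 -> legal
(2,4): flips 1 -> legal
(3,4): flips 1 -> legal
(4,0): flips 2 -> legal
(4,3): flips 1 -> legal
(4,4): flips 1 -> legal
(5,0): flips 1 -> legal
(5,1): flips 2 -> legal
(5,2): flips 1 -> legal
B mobility = 12
-- W to move --
(0,1): no bracket -> illegal
(0,2): no bracket -> illegal
(0,3): no bracket -> illegal
(1,0): no bracket -> illegal
(1,3): flips 3 -> legal
(1,4): flips 2 -> legal
(2,0): no bracket -> illegal
(2,4): no bracket -> illegal
(3,4): no bracket -> illegal
(4,0): no bracket -> illegal
(4,3): flips 1 -> legal
(5,1): flips 1 -> legal
(5,2): no bracket -> illegal
(5,3): flips 1 -> legal
W mobility = 5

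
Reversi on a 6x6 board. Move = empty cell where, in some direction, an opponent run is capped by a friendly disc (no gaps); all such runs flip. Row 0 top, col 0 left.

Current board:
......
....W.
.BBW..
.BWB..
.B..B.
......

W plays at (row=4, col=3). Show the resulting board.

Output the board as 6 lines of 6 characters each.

Place W at (4,3); scan 8 dirs for brackets.
Dir NW: first cell 'W' (not opp) -> no flip
Dir N: opp run (3,3) capped by W -> flip
Dir NE: first cell '.' (not opp) -> no flip
Dir W: first cell '.' (not opp) -> no flip
Dir E: opp run (4,4), next='.' -> no flip
Dir SW: first cell '.' (not opp) -> no flip
Dir S: first cell '.' (not opp) -> no flip
Dir SE: first cell '.' (not opp) -> no flip
All flips: (3,3)

Answer: ......
....W.
.BBW..
.BWW..
.B.WB.
......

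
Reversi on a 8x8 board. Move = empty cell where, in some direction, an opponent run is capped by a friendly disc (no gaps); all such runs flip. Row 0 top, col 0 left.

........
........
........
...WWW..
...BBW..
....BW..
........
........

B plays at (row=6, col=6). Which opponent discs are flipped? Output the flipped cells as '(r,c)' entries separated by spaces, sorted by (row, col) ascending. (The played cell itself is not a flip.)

Answer: (5,5)

Derivation:
Dir NW: opp run (5,5) capped by B -> flip
Dir N: first cell '.' (not opp) -> no flip
Dir NE: first cell '.' (not opp) -> no flip
Dir W: first cell '.' (not opp) -> no flip
Dir E: first cell '.' (not opp) -> no flip
Dir SW: first cell '.' (not opp) -> no flip
Dir S: first cell '.' (not opp) -> no flip
Dir SE: first cell '.' (not opp) -> no flip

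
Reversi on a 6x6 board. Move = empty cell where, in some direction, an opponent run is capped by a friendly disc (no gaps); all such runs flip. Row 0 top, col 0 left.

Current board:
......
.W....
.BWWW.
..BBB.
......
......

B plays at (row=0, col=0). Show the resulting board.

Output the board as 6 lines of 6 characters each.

Answer: B.....
.B....
.BBWW.
..BBB.
......
......

Derivation:
Place B at (0,0); scan 8 dirs for brackets.
Dir NW: edge -> no flip
Dir N: edge -> no flip
Dir NE: edge -> no flip
Dir W: edge -> no flip
Dir E: first cell '.' (not opp) -> no flip
Dir SW: edge -> no flip
Dir S: first cell '.' (not opp) -> no flip
Dir SE: opp run (1,1) (2,2) capped by B -> flip
All flips: (1,1) (2,2)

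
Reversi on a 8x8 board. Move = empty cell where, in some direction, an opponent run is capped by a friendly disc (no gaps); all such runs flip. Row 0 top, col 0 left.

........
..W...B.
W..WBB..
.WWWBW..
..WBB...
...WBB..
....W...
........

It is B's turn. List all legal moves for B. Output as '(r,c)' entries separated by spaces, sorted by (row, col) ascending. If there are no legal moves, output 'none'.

Answer: (0,1) (1,3) (2,1) (2,2) (2,6) (3,0) (3,6) (4,1) (4,5) (4,6) (5,1) (5,2) (6,2) (6,3) (7,3) (7,4)

Derivation:
(0,1): flips 2 -> legal
(0,2): no bracket -> illegal
(0,3): no bracket -> illegal
(1,0): no bracket -> illegal
(1,1): no bracket -> illegal
(1,3): flips 2 -> legal
(1,4): no bracket -> illegal
(2,1): flips 1 -> legal
(2,2): flips 2 -> legal
(2,6): flips 1 -> legal
(3,0): flips 3 -> legal
(3,6): flips 1 -> legal
(4,0): no bracket -> illegal
(4,1): flips 1 -> legal
(4,5): flips 1 -> legal
(4,6): flips 1 -> legal
(5,1): flips 2 -> legal
(5,2): flips 1 -> legal
(6,2): flips 1 -> legal
(6,3): flips 1 -> legal
(6,5): no bracket -> illegal
(7,3): flips 1 -> legal
(7,4): flips 1 -> legal
(7,5): no bracket -> illegal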